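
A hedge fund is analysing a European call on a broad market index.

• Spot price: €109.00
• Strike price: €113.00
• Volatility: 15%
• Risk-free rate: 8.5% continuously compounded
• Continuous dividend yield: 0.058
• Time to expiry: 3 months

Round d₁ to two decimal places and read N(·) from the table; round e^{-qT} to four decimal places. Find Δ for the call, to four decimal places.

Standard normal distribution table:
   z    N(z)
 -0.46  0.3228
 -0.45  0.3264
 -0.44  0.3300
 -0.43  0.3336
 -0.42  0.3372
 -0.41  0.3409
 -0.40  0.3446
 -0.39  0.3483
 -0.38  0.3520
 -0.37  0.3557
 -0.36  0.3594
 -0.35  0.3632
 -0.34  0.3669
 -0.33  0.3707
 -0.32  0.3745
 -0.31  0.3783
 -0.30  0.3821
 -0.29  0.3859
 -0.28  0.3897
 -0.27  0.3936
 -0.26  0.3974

0.3580

T = 0.25;  σ√T = 0.0750
ln(S/K) + (r − q + σ²/2)T = ln(109/113) + (0.085 − 0.058 + 0.15²/2)·0.25 = -0.0360 + 0.0096 = -0.0265
d₁ = -0.0265 / 0.0750 = -0.3530 ≈ -0.35
N(d₁) = N(-0.35) = 0.3632
Δ_call = e^(−qT)·N(d₁) = 0.9856·0.3632 = 0.3580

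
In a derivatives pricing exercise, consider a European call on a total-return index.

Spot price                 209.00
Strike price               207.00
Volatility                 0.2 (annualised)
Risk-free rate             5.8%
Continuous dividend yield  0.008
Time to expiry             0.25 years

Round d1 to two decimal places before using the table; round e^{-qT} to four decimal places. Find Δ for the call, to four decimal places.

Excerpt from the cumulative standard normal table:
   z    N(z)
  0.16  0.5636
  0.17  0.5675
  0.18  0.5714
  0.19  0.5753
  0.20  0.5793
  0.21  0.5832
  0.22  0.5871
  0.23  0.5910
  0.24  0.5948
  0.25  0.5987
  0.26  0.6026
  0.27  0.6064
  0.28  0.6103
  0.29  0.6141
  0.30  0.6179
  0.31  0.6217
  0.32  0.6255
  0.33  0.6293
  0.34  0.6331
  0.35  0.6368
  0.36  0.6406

0.6052

T = 0.25;  σ√T = 0.1000
d₁ = [ln(209/207) + (0.058 − 0.008 + ½·0.2²)·0.25] / (σ√T) = (0.0096 + 0.0175) / 0.1000 = 0.2712 ≈ 0.27
N(d₁) = N(0.27) = 0.6064
Δ_call = e^(−qT)·N(d₁) = 0.9980·0.6064 = 0.6052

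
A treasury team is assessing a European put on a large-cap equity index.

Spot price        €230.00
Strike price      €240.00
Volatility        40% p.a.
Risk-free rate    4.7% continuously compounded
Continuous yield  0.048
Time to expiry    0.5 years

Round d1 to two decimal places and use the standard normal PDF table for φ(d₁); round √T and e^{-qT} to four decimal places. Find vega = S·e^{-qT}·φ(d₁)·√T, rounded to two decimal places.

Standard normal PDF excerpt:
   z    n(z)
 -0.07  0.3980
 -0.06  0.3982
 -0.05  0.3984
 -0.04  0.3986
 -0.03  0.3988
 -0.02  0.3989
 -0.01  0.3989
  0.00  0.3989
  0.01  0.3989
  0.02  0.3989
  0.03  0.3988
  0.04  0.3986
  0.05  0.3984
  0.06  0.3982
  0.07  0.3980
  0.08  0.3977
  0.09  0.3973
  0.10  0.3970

63.34

σ√T = 0.4·√0.5 = 0.2828
d₁ = [ln(230/240) + (0.047 − 0.048 + 0.4²/2)·0.5] / 0.2828 = [-0.0426 + 0.0395] / 0.2828 = -0.0108 which rounds to -0.01
√T = √0.5 = 0.7071
φ(d₁) = φ(-0.01) = 0.3989
exp(−qT) = exp(−0.048·0.5) = 0.9763
vega = S·exp(−qT)·φ(d₁)·√T = 230·0.9763·0.3989·0.7071 = 63.3368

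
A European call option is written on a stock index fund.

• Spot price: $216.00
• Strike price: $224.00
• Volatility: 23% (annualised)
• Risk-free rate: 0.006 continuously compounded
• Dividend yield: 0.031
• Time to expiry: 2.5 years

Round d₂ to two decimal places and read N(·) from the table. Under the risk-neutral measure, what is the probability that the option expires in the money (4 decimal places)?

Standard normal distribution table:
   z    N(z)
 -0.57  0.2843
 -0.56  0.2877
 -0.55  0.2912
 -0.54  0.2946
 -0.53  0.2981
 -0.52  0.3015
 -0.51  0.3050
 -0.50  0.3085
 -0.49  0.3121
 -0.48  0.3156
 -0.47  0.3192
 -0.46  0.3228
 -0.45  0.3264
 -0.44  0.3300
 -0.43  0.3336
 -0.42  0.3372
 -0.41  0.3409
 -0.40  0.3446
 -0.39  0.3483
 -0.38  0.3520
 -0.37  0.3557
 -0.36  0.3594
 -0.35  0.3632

0.3264

σ√T = 0.23·√2.5 = 0.3637
ln(S/K) + (r − q + σ²/2)T = ln(216/224) + (0.006 − 0.031 + 0.23²/2)·2.5 = -0.0364 + 0.0036 = -0.0327
d₁ = -0.0327 / 0.3637 = -0.0900 ⇒ -0.09
d₂ = d₁ − σ√T = -0.0900 − 0.3637 = -0.4537 ⇒ -0.45
Risk-neutral Pr[S_T > K] = N(d₂) = N(-0.45) = 0.3264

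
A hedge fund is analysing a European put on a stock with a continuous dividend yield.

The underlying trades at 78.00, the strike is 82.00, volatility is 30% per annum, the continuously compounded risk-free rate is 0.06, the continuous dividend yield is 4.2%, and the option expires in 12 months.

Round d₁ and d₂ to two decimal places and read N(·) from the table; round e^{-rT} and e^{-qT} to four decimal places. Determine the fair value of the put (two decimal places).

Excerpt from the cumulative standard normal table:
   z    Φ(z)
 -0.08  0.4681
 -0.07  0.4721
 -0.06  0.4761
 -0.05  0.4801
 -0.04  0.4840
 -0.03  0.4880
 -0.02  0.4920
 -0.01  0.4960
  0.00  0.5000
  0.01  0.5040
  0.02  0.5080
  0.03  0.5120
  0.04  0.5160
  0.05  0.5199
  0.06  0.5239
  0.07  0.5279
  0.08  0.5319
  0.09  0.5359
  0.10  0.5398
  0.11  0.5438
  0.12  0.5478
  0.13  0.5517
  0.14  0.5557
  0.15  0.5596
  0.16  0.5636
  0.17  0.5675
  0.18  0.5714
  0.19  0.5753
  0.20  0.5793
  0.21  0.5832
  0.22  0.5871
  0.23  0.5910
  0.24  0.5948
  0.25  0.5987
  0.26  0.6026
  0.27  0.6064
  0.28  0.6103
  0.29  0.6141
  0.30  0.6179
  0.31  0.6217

10.34

T = 1;  σ√T = 0.3000
ln(S/K) + (r − q + σ²/2)T = ln(78/82) + (0.06 − 0.042 + 0.3²/2)·1 = -0.0500 + 0.0630 = 0.0130
d₁ = 0.0130 / 0.3000 = 0.0433 ⇒ 0.04
d₂ = d₁ − σ√T = 0.0433 − 0.3000 = -0.2567 ⇒ -0.26
e^(−qT) = e^(−0.042·1) = 0.9589;  e^(−rT) = e^(−0.06·1) = 0.9418
P = 82·0.9418·N(0.26) − 78·0.9589·N(-0.04) = 82·0.9418·0.6026 − 78·0.9589·0.4840 = 46.5374 − 36.2004 = 10.3370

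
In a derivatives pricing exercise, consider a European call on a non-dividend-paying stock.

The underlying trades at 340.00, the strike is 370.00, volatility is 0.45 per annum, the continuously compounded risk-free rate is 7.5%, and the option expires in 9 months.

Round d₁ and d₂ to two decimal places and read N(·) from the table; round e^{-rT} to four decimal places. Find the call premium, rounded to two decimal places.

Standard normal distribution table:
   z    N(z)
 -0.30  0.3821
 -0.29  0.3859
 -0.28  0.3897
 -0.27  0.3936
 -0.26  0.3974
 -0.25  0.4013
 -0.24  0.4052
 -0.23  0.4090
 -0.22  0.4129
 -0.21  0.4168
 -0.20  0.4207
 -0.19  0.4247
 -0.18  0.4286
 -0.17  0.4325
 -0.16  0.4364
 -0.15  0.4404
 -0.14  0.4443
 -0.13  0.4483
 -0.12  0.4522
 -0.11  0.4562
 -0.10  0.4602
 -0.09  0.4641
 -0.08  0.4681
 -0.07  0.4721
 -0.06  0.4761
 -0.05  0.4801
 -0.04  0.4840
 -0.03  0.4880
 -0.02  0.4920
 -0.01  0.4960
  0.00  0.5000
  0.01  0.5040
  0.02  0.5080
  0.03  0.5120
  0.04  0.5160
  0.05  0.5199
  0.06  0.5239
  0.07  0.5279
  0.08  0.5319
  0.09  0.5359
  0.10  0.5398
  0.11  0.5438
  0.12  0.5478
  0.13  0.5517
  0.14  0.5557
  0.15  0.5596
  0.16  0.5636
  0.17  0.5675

48.59

σ√T = 0.45·√0.75 = 0.3897
ln(S/K) + (r + σ²/2)T = ln(340/370) + (0.075 + 0.45²/2)·0.75 = -0.0846 + 0.1322 = 0.0476
d₁ = 0.0476 / 0.3897 = 0.1222 ≈ 0.12
d₂ = d₁ − σ√T = 0.1222 − 0.3897 = -0.2675 ≈ -0.27
exp(−rT) = exp(−0.075·0.75) = 0.9453
N(d₁) = N(0.12) = 0.5478;  N(d₂) = N(-0.27) = 0.3936
C = 340·0.5478 − 370·0.9453·0.3936 = 186.2520 − 137.6659 = 48.5861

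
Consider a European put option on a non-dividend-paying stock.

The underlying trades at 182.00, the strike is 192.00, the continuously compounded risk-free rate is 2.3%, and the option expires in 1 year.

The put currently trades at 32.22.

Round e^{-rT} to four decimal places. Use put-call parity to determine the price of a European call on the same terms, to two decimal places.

26.58

exp(−rT) = exp(−0.023·1) = 0.9773
Put-call parity: C − P = S − K·e^(−rT) = 182 − 192·0.9773 = 182 − 187.6416 = -5.6416
C = P + (C − P) = 32.22 + (-5.6416) = 26.5784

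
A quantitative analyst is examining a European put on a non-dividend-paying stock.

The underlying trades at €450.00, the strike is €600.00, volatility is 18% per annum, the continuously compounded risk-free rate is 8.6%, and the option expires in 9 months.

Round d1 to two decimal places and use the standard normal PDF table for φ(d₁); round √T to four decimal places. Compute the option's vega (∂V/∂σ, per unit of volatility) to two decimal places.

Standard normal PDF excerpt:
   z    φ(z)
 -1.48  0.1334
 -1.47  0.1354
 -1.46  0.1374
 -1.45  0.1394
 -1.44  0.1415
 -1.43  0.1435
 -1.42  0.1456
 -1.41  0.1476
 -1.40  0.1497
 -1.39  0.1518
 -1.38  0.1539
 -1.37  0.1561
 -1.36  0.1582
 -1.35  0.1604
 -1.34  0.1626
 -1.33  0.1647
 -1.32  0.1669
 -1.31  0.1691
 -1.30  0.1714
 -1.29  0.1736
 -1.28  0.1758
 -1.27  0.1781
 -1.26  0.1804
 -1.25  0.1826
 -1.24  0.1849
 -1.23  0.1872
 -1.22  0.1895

T = 0.75;  σ√T = 0.1559
d₁ = [ln(450/600) + (0.086 + 0.18²/2)·0.75] / 0.1559 = [-0.2877 + 0.0766] / 0.1559 = -1.3538 ≈ -1.35
√T = √0.75 = 0.8660
φ(d₁) = φ(-1.35) = 0.1604
vega = S·φ(d₁)·√T = 450·0.1604·0.8660 = 62.5079

62.51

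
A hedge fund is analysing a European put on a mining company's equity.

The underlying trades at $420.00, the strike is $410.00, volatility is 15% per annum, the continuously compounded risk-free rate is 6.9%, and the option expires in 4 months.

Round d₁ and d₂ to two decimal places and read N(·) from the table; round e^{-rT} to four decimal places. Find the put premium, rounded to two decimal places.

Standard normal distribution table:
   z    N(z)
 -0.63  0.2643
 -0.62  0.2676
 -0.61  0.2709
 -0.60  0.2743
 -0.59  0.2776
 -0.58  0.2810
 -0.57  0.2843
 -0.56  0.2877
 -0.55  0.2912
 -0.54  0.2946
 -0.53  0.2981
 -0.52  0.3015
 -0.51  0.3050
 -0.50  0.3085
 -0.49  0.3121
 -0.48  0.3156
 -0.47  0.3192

$7.02

σ√T = 0.15 × 0.5774 = 0.0866
d₁ = [ln(420/410) + (0.069 + 0.15²/2)·0.3333] / 0.0866 = [0.0241 + 0.0267] / 0.0866 = 0.5871 → 0.59
d₂ = d₁ − σ√T = 0.5871 − 0.0866 = 0.5005 → 0.50
exp(−rT) = exp(−0.069·0.3333) = 0.9773
P = 410·0.9773·N(-0.50) − 420·N(-0.59) = 410·0.9773·0.3085 − 420·0.2776 = 123.6138 − 116.5920 = 7.0218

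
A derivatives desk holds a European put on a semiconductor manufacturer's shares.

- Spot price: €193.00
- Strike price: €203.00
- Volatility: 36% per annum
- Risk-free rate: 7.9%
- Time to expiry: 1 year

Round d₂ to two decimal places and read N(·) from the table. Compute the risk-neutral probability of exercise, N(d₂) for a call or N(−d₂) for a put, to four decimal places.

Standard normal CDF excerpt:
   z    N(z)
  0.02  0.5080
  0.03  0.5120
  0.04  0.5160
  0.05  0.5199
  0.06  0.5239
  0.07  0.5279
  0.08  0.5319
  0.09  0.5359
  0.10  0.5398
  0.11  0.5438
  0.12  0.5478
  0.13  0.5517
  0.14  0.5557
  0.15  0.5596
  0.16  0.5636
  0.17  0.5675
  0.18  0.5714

0.5398

T = 1;  σ√T = 0.3600
d₁ = [ln(193/203) + (0.079 + 0.36²/2)·1] / 0.3600 = [-0.0505 + 0.1438] / 0.3600 = 0.2591 which rounds to 0.26
d₂ = d₁ − σ√T = 0.2591 − 0.3600 = -0.1009 which rounds to -0.10
Pr(exercise) under Q = N(−d₂) = N(0.10) = 0.5398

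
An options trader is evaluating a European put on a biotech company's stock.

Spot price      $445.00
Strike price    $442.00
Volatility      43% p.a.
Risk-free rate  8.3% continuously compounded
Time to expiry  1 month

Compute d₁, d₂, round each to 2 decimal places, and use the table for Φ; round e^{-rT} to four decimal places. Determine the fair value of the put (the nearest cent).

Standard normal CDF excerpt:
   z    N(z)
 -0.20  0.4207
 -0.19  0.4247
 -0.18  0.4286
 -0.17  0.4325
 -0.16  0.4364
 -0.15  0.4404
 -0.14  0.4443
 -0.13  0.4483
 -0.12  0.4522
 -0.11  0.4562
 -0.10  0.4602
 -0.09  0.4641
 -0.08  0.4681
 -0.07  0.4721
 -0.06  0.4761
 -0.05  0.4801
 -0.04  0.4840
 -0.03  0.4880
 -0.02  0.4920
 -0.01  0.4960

$18.28

T = 0.08333;  σ√T = 0.1241
d₁ = [ln(445/442) + (0.083 + 0.43²/2)·0.08333] / 0.1241 = [0.0068 + 0.0146] / 0.1241 = 0.1723 → 0.17
d₂ = d₁ − σ√T = 0.1723 − 0.1241 = 0.0482 → 0.05
e^(−rT) = e^(−0.083·0.08333) = 0.9931
N(−d₂) = N(-0.05) = 0.4801;  N(−d₁) = N(-0.17) = 0.4325
P = 442·0.9931·0.4801 − 445·0.4325 = 210.7400 − 192.4625 = 18.2775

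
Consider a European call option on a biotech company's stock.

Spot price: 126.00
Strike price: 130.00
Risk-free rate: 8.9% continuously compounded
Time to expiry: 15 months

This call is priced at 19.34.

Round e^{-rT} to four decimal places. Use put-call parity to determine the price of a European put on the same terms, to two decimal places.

9.65

e^(−rT) = e^(−0.089·1.25) = 0.8947
Put-call parity: C − P = S − K·e^(−rT) = 126 − 130·0.8947 = 126 − 116.3110 = 9.6890
P = C − (C − P) = 19.34 − (9.6890) = 9.6510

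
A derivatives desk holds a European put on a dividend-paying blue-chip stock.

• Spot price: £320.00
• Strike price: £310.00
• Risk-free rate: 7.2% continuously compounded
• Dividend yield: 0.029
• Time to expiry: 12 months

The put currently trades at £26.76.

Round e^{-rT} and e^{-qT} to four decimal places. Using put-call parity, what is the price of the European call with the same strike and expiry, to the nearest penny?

e^(−qT) = e^(−0.029·1) = 0.9714;  e^(−rT) = e^(−0.072·1) = 0.9305
Put-call parity: C − P = S·e^(−qT) − K·e^(−rT) = 320·0.9714 − 310·0.9305 = 310.8480 − 288.4550 = 22.3930
C = P + (C − P) = 26.76 + (22.3930) = 49.1530

£49.15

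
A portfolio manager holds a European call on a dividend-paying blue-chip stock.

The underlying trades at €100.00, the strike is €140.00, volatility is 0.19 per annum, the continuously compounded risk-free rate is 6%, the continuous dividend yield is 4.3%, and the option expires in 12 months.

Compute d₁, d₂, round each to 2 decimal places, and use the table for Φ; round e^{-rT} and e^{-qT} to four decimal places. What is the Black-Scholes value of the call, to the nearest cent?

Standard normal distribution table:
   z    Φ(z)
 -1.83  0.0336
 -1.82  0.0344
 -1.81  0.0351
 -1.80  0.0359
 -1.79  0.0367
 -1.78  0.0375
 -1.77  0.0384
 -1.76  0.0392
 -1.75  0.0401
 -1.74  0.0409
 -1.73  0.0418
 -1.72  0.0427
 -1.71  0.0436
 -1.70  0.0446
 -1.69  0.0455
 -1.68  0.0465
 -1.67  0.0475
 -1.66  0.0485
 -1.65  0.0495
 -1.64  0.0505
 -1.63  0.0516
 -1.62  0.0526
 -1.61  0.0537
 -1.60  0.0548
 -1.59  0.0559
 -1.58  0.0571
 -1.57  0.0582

€0.41

σ√T = 0.19 × 1.0000 = 0.1900
d₁ = [ln(100/140) + (0.06 − 0.043 + 0.19²/2)·1] / 0.1900 = [-0.3365 + 0.0350] / 0.1900 = -1.5864 which rounds to -1.59
d₂ = d₁ − σ√T = -1.5864 − 0.1900 = -1.7764 which rounds to -1.78
exp(−qT) = exp(−0.043·1) = 0.9579;  exp(−rT) = exp(−0.06·1) = 0.9418
C = 100·0.9579·N(-1.59) − 140·0.9418·N(-1.78) = 100·0.9579·0.0559 − 140·0.9418·0.0375 = 5.3547 − 4.9444 = 0.4102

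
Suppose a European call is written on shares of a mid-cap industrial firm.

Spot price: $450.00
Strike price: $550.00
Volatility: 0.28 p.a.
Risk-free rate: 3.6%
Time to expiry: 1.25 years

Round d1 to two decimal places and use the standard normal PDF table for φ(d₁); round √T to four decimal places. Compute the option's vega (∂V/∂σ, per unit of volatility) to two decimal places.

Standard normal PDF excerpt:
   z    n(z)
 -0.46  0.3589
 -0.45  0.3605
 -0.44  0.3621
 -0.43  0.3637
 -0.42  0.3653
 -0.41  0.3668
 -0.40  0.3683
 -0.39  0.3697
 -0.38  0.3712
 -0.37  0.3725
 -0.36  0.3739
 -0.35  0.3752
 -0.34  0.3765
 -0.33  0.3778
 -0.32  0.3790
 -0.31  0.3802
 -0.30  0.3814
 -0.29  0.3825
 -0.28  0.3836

189.42

T = 1.25;  σ√T = 0.3130
d₁ = [ln(450/550) + (0.036 + 0.28²/2)·1.25] / 0.3130 = [-0.2007 + 0.0940] / 0.3130 = -0.3407 ≈ -0.34
√T = √1.25 = 1.1180
φ(d₁) = φ(-0.34) = 0.3765
vega = S·φ(d₁)·√T = 450·0.3765·1.1180 = 189.4172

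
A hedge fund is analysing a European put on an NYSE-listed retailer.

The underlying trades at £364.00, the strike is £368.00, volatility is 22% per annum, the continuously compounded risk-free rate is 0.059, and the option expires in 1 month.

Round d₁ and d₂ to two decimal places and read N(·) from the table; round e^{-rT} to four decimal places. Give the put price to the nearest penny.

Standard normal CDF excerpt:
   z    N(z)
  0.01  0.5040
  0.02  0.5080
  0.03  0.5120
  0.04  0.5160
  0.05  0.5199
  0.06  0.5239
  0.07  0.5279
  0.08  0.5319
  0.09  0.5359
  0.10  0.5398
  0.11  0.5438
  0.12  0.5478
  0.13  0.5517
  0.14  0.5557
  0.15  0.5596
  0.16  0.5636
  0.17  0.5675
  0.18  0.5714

£11.33

σ√T = 0.22 × 0.2887 = 0.0635
ln(S/K) + (r + σ²/2)T = ln(364/368) + (0.059 + 0.22²/2)·0.08333 = -0.0109 + 0.0069 = -0.0040
d₁ = -0.0040 / 0.0635 = -0.0629 which rounds to -0.06
d₂ = d₁ − σ√T = -0.0629 − 0.0635 = -0.1264 which rounds to -0.13
e^(−rT) = e^(−0.059·0.08333) = 0.9951
N(−d₂) = N(0.13) = 0.5517;  N(−d₁) = N(0.06) = 0.5239
P = 368·0.9951·0.5517 − 364·0.5239 = 202.0308 − 190.6996 = 11.3312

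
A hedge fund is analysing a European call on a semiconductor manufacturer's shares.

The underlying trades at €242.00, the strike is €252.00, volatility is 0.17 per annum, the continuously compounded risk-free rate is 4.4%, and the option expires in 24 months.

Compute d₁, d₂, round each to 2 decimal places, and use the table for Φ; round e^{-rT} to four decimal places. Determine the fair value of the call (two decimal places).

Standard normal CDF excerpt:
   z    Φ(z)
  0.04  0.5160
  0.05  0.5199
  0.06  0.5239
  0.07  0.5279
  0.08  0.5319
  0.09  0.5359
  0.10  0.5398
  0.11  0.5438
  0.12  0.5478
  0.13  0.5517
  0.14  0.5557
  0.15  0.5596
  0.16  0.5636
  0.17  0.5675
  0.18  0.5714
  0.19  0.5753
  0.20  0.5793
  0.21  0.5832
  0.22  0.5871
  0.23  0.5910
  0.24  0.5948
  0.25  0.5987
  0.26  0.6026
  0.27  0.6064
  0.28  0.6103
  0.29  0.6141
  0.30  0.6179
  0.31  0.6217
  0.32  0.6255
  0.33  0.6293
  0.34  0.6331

σ√T = 0.17·√2 = 0.2404
d₁ = [ln(242/252) + (0.044 + 0.17²/2)·2] / 0.2404 = [-0.0405 + 0.1169] / 0.2404 = 0.3178 → 0.32
d₂ = d₁ − σ√T = 0.3178 − 0.2404 = 0.0774 → 0.08
e^(−rT) = e^(−0.044·2) = 0.9158
C = 242·N(0.32) − 252·0.9158·N(0.08) = 242·0.6255 − 252·0.9158·0.5319 = 151.3710 − 122.7527 = 28.6183

€28.62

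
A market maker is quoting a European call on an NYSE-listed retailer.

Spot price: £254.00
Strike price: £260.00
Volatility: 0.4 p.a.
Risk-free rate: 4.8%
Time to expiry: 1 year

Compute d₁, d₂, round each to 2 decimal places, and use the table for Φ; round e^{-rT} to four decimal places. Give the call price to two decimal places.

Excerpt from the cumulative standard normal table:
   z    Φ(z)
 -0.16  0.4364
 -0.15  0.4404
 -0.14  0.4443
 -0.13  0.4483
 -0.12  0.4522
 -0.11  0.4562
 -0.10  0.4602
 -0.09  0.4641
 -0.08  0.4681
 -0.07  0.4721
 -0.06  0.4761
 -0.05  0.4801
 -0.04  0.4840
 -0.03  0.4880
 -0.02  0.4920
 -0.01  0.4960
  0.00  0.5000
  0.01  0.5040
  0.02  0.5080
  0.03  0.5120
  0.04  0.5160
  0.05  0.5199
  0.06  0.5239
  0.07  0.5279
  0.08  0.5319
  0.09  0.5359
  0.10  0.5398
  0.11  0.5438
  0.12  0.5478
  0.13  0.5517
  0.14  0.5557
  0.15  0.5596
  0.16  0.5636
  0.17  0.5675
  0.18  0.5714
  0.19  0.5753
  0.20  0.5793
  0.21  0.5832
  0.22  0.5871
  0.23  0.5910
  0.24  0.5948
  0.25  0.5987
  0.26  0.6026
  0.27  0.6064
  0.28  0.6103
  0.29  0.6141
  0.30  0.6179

£42.96

σ√T = 0.4 × 1.0000 = 0.4000
d₁ = [ln(254/260) + (0.048 + 0.4²/2)·1] / 0.4000 = [-0.0233 + 0.1280] / 0.4000 = 0.2616 which rounds to 0.26
d₂ = d₁ − σ√T = 0.2616 − 0.4000 = -0.1384 which rounds to -0.14
exp(−rT) = exp(−0.048·1) = 0.9531
N(d₁) = N(0.26) = 0.6026;  N(d₂) = N(-0.14) = 0.4443
C = 254·0.6026 − 260·0.9531·0.4443 = 153.0604 − 110.1002 = 42.9602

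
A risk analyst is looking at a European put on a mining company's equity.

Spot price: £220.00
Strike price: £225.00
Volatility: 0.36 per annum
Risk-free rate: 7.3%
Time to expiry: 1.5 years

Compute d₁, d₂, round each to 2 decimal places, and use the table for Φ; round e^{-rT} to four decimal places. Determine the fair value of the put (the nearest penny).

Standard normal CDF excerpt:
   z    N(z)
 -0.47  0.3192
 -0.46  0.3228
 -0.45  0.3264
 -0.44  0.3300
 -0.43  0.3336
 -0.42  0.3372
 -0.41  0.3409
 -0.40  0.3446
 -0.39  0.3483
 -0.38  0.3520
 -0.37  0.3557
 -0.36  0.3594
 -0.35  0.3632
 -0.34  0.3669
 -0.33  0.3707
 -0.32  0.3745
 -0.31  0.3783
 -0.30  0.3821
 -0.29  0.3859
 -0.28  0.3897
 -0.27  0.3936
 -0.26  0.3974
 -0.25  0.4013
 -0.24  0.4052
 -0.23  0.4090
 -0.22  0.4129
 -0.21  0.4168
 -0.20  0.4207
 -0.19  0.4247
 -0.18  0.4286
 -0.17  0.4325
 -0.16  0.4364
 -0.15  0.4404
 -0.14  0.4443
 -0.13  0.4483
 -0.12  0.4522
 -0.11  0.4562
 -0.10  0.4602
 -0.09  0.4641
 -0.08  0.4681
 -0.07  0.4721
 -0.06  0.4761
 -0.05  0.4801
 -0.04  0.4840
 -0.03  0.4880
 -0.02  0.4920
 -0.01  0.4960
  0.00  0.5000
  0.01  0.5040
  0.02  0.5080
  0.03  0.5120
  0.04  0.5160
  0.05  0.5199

£28.26

σ√T = 0.36 × 1.2247 = 0.4409
ln(S/K) + (r + σ²/2)T = ln(220/225) + (0.073 + 0.36²/2)·1.5 = -0.0225 + 0.2067 = 0.1842
d₁ = 0.1842 / 0.4409 = 0.4178 which rounds to 0.42
d₂ = d₁ − σ√T = 0.4178 − 0.4409 = -0.0231 which rounds to -0.02
e^(−rT) = e^(−0.073·1.5) = 0.8963
N(−d₂) = N(0.02) = 0.5080;  N(−d₁) = N(-0.42) = 0.3372
P = 225·0.8963·0.5080 − 220·0.3372 = 102.4471 − 74.1840 = 28.2631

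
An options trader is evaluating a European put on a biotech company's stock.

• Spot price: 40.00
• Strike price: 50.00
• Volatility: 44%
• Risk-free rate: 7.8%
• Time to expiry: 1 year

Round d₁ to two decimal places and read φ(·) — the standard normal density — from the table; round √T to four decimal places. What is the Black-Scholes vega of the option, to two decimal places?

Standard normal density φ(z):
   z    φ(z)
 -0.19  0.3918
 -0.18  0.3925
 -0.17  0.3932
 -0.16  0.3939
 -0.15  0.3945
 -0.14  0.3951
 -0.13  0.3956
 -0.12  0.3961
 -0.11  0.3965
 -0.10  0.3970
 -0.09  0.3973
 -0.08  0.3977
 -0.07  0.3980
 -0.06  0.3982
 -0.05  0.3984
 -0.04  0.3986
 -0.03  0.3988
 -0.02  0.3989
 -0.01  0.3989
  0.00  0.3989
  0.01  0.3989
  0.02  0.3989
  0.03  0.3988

15.86

σ√T = 0.44·√1 = 0.4400
ln(S/K) + (r + σ²/2)T = ln(40/50) + (0.078 + 0.44²/2)·1 = -0.2231 + 0.1748 = -0.0483
d₁ = -0.0483 / 0.4400 = -0.1099 → -0.11
√T = √1 = 1.0000
φ(d₁) = φ(-0.11) = 0.3965
vega = S·φ(d₁)·√T = 40·0.3965·1.0000 = 15.8600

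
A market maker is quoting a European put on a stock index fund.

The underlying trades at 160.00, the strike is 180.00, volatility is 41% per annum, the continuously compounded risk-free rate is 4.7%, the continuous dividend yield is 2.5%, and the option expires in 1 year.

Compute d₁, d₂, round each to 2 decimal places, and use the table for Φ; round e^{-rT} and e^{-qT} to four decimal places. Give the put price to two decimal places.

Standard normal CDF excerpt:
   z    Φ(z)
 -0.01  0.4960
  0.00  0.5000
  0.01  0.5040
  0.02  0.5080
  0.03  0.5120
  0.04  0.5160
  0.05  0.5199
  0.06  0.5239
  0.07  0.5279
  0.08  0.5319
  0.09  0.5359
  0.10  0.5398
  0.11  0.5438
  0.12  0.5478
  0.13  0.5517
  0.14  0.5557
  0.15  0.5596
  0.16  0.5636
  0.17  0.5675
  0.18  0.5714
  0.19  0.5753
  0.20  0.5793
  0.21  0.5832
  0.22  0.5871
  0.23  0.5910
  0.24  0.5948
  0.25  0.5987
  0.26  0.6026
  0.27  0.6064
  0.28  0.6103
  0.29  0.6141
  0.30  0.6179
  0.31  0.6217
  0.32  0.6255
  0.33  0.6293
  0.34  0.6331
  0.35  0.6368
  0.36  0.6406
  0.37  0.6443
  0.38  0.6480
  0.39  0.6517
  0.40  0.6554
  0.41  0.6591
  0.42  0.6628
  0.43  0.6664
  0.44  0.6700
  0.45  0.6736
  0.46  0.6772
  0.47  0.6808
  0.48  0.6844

σ√T = 0.41·√1 = 0.4100
d₁ = [ln(160/180) + (0.047 − 0.025 + ½·0.41²)·1] / (σ√T) = (-0.1178 + 0.1060) / 0.4100 = -0.0286 ⇒ -0.03
d₂ = -0.0286 − 0.4100 = -0.4386 ⇒ -0.44
exp(−qT) = exp(−0.025·1) = 0.9753;  exp(−rT) = exp(−0.047·1) = 0.9541
N(−d₂) = N(0.44) = 0.6700;  N(−d₁) = N(0.03) = 0.5120
P = 180·0.9541·0.6700 − 160·0.9753·0.5120 = 115.0645 − 79.8966 = 35.1679

35.17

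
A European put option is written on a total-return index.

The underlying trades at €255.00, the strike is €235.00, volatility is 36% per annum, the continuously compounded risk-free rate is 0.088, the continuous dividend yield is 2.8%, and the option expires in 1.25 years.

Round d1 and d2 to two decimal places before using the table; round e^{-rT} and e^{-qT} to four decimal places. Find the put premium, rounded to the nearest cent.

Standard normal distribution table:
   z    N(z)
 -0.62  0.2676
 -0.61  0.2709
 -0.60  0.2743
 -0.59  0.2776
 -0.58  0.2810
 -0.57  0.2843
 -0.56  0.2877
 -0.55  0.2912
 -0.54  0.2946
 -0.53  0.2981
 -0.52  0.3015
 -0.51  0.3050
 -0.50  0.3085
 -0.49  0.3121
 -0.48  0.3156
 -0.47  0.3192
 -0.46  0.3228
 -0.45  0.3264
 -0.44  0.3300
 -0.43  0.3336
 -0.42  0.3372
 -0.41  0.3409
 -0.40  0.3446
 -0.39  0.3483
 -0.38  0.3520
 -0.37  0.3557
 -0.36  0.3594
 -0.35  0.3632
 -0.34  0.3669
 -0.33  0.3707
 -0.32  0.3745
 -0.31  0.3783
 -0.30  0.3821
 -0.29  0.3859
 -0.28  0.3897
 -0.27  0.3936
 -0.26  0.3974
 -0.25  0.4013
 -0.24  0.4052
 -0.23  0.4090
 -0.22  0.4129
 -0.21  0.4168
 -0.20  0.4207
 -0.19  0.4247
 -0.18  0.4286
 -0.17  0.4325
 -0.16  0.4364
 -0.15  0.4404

T = 1.25;  σ√T = 0.4025
d₁ = [ln(255/235) + (0.088 − 0.028 + 0.36²/2)·1.25] / 0.4025 = [0.0817 + 0.1560] / 0.4025 = 0.5905 ⇒ 0.59
d₂ = d₁ − σ√T = 0.5905 − 0.4025 = 0.1880 ⇒ 0.19
e^(−qT) = e^(−0.028·1.25) = 0.9656;  e^(−rT) = e^(−0.088·1.25) = 0.8958
N(−d₂) = N(-0.19) = 0.4247;  N(−d₁) = N(-0.59) = 0.2776
P = 235·0.8958·0.4247 − 255·0.9656·0.2776 = 89.4049 − 68.3529 = 21.0520

€21.05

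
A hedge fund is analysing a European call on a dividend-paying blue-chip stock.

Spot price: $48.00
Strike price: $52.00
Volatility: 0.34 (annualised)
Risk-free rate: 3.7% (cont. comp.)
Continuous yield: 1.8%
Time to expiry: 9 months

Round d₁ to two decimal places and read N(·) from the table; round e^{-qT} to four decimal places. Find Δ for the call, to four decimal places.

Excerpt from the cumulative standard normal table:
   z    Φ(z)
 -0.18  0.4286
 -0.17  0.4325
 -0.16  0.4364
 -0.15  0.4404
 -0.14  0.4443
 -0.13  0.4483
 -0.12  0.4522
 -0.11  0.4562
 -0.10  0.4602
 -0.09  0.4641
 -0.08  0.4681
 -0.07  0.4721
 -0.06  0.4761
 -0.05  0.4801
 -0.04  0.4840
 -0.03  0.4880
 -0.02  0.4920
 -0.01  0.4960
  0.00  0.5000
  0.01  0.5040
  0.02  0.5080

T = 0.75;  σ√T = 0.2944
d₁ = [ln(48/52) + (0.037 − 0.018 + ½·0.34²)·0.75] / (σ√T) = (-0.0800 + 0.0576) / 0.2944 = -0.0762 ⇒ -0.08
N(d₁) = N(-0.08) = 0.4681
Δ_call = e^(−qT)·N(d₁) = 0.9866·0.4681 = 0.4618

0.4618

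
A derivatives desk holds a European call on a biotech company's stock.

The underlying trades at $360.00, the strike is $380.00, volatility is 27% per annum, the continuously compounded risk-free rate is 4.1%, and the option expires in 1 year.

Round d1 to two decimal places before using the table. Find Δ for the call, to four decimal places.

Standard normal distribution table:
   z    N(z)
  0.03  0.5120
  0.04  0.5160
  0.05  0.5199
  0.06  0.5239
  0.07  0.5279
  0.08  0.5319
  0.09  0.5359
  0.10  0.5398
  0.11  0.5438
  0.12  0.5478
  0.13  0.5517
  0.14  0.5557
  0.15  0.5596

T = 1;  σ√T = 0.2700
d₁ = [ln(360/380) + (0.041 + 0.27²/2)·1] / 0.2700 = [-0.0541 + 0.0775] / 0.2700 = 0.0866 ⇒ 0.09
N(d₁) = N(0.09) = 0.5359
Δ_call = N(d₁) = 0.5359

0.5359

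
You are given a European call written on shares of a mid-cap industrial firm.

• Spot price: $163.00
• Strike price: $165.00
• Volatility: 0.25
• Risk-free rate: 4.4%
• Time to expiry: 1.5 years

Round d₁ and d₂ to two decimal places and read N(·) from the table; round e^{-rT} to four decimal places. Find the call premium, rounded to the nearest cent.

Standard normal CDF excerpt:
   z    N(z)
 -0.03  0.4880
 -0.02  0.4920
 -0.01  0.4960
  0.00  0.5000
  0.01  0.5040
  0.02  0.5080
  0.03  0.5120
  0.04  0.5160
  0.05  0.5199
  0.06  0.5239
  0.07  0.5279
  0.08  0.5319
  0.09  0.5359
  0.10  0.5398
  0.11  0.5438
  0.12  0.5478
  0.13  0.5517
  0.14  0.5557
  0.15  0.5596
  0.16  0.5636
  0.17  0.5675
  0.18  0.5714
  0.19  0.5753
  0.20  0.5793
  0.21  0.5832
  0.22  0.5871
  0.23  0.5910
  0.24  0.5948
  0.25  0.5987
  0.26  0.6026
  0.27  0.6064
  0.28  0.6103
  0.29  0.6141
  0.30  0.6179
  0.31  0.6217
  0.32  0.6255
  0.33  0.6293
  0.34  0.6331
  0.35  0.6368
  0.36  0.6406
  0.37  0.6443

σ√T = 0.25 × 1.2247 = 0.3062
d₁ = [ln(163/165) + (0.044 + 0.25²/2)·1.5] / 0.3062 = [-0.0122 + 0.1129] / 0.3062 = 0.3288 ⇒ 0.33
d₂ = d₁ − σ√T = 0.3288 − 0.3062 = 0.0226 ⇒ 0.02
exp(−rT) = exp(−0.044·1.5) = 0.9361
N(d₁) = N(0.33) = 0.6293;  N(d₂) = N(0.02) = 0.5080
C = 163·0.6293 − 165·0.9361·0.5080 = 102.5759 − 78.4639 = 24.1120

$24.11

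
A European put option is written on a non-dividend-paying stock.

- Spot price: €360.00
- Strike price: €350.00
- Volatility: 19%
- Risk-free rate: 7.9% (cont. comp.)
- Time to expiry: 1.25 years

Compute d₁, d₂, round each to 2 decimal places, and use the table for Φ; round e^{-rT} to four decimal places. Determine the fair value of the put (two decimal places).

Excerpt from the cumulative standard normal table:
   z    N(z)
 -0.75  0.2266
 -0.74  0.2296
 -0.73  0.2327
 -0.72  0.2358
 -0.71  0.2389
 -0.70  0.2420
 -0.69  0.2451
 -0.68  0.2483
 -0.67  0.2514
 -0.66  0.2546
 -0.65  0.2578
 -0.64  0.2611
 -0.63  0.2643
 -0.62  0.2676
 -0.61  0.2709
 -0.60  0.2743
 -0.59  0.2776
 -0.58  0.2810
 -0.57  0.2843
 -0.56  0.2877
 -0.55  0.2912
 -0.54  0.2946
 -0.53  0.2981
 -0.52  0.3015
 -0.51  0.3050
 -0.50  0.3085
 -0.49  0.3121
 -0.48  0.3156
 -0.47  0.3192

σ√T = 0.19 × 1.1180 = 0.2124
d₁ = [ln(360/350) + (0.079 + 0.19²/2)·1.25] / 0.2124 = [0.0282 + 0.1213] / 0.2124 = 0.7037 which rounds to 0.70
d₂ = d₁ − σ√T = 0.7037 − 0.2124 = 0.4913 which rounds to 0.49
exp(−rT) = exp(−0.079·1.25) = 0.9060
N(−d₂) = N(-0.49) = 0.3121;  N(−d₁) = N(-0.70) = 0.2420
P = 350·0.9060·0.3121 − 360·0.2420 = 98.9669 − 87.1200 = 11.8469

€11.85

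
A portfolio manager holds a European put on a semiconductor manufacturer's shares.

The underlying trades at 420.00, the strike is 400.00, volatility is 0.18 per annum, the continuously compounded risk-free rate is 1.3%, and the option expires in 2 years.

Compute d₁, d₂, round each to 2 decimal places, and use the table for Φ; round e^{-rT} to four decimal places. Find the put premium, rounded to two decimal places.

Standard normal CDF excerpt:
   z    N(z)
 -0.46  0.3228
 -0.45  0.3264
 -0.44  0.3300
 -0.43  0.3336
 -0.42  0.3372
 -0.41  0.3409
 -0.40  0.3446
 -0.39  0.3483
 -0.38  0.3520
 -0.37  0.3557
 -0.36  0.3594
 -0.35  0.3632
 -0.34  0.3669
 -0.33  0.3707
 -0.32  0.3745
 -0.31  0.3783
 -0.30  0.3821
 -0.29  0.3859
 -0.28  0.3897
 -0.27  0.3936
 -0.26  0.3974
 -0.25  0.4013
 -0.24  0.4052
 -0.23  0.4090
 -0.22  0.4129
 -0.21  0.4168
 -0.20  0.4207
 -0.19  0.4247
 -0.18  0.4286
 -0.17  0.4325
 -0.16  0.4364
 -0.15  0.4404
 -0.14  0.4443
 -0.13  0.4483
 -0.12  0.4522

26.93

σ√T = 0.18·√2 = 0.2546
d₁ = [ln(420/400) + (0.013 + 0.18²/2)·2] / 0.2546 = [0.0488 + 0.0584] / 0.2546 = 0.4211 → 0.42
d₂ = d₁ − σ√T = 0.4211 − 0.2546 = 0.1665 → 0.17
e^(−rT) = e^(−0.013·2) = 0.9743
N(−d₂) = N(-0.17) = 0.4325;  N(−d₁) = N(-0.42) = 0.3372
P = 400·0.9743·0.4325 − 420·0.3372 = 168.5539 − 141.6240 = 26.9299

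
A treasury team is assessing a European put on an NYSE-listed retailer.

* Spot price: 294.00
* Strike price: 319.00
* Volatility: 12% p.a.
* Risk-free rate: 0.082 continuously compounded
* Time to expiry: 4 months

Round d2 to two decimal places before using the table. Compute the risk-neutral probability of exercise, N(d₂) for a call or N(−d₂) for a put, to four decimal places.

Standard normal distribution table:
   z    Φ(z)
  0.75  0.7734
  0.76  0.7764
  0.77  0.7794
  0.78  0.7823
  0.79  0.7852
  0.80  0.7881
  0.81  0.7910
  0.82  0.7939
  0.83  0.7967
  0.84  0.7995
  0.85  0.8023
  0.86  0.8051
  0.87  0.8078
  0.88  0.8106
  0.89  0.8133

0.7939

T = 0.3333;  σ√T = 0.0693
d₁ = [ln(294/319) + (0.082 + ½·0.12²)·0.3333] / (σ√T) = (-0.0816 + 0.0297) / 0.0693 = -0.7488 ⇒ -0.75
d₂ = -0.7488 − 0.0693 = -0.8181 ⇒ -0.82
Risk-neutral Pr[S_T < K] = N(−d₂) = N(0.82) = 0.7939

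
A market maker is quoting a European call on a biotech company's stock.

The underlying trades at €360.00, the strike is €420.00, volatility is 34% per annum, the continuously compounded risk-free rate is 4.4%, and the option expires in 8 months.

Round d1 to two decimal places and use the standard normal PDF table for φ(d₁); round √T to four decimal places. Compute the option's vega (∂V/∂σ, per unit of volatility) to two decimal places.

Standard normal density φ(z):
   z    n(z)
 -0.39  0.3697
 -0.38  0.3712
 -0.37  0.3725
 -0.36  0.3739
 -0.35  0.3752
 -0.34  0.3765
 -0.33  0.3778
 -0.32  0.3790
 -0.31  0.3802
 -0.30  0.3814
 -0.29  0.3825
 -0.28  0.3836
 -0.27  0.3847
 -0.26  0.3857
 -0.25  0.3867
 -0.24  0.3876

σ√T = 0.34·√0.6667 = 0.2776
d₁ = [ln(360/420) + (0.044 + 0.34²/2)·0.6667] / 0.2776 = [-0.1542 + 0.0679] / 0.2776 = -0.3108 → -0.31
√T = √0.6667 = 0.8165
φ(d₁) = φ(-0.31) = 0.3802
vega = S·φ(d₁)·√T = 360·0.3802·0.8165 = 111.7560

111.76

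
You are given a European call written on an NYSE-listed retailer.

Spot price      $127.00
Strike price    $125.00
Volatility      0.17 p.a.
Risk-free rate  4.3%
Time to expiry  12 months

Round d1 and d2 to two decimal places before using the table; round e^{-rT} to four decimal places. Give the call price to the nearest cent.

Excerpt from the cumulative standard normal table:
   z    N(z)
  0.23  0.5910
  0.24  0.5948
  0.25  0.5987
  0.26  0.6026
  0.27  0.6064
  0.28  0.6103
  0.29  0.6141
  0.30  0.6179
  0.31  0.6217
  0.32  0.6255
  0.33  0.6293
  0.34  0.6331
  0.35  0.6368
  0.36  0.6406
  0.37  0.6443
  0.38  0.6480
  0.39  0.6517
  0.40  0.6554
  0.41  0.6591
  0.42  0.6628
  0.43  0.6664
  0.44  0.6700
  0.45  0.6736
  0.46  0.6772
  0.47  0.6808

$12.48

σ√T = 0.17 × 1.0000 = 0.1700
d₁ = [ln(127/125) + (0.043 + 0.17²/2)·1] / 0.1700 = [0.0159 + 0.0575] / 0.1700 = 0.4313 which rounds to 0.43
d₂ = d₁ − σ√T = 0.4313 − 0.1700 = 0.2613 which rounds to 0.26
e^(−rT) = e^(−0.043·1) = 0.9579
N(d₁) = N(0.43) = 0.6664;  N(d₂) = N(0.26) = 0.6026
C = 127·0.6664 − 125·0.9579·0.6026 = 84.6328 − 72.1538 = 12.4790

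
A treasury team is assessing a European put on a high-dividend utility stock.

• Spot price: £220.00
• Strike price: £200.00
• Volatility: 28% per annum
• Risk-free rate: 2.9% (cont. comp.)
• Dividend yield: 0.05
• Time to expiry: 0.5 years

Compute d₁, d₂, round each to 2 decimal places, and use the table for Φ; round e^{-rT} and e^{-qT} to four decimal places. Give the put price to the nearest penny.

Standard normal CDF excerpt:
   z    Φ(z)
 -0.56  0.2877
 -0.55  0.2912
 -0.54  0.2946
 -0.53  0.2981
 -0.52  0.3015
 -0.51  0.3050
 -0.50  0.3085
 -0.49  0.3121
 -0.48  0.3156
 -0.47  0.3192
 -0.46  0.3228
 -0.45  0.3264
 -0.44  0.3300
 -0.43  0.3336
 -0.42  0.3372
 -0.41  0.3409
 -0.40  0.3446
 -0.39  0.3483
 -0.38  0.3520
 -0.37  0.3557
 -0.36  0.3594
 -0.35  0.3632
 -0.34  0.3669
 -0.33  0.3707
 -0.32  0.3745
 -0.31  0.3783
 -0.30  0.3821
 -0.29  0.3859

σ√T = 0.28·√0.5 = 0.1980
d₁ = [ln(220/200) + (0.029 − 0.05 + 0.28²/2)·0.5] / 0.1980 = [0.0953 + 0.0091] / 0.1980 = 0.5274 which rounds to 0.53
d₂ = d₁ − σ√T = 0.5274 − 0.1980 = 0.3294 which rounds to 0.33
exp(−qT) = exp(−0.05·0.5) = 0.9753;  exp(−rT) = exp(−0.029·0.5) = 0.9856
N(−d₂) = N(-0.33) = 0.3707;  N(−d₁) = N(-0.53) = 0.2981
P = 200·0.9856·0.3707 − 220·0.9753·0.2981 = 73.0724 − 63.9621 = 9.1103

£9.11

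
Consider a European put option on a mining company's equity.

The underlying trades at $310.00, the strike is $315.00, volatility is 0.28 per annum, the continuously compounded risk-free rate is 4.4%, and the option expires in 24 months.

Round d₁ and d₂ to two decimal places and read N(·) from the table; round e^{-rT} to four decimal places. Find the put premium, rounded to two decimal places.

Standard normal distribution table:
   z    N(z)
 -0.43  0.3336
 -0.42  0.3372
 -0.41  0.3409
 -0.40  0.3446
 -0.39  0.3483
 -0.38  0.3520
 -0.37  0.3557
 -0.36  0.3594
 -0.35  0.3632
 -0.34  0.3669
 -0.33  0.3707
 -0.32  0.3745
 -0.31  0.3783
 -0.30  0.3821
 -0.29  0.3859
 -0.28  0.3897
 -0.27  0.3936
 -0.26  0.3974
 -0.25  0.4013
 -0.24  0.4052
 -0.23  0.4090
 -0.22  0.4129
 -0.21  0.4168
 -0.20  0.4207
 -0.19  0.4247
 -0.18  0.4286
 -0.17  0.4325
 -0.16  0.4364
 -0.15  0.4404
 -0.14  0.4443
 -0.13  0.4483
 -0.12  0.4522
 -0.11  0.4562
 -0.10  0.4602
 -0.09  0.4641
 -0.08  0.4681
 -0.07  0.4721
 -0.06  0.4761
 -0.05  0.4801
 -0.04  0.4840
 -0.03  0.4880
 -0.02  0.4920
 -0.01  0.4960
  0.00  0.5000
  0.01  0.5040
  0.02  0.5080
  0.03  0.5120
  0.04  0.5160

σ√T = 0.28·√2 = 0.3960
ln(S/K) + (r + σ²/2)T = ln(310/315) + (0.044 + 0.28²/2)·2 = -0.0160 + 0.1664 = 0.1504
d₁ = 0.1504 / 0.3960 = 0.3798 ⇒ 0.38
d₂ = d₁ − σ√T = 0.3798 − 0.3960 = -0.0162 ⇒ -0.02
exp(−rT) = exp(−0.044·2) = 0.9158
P = 315·0.9158·N(0.02) − 310·N(-0.38) = 315·0.9158·0.5080 − 310·0.3520 = 146.5463 − 109.1200 = 37.4263

$37.43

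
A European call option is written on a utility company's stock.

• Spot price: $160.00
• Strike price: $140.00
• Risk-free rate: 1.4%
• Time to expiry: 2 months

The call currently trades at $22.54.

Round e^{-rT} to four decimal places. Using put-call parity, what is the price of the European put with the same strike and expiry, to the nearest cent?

$2.22

e^(−rT) = e^(−0.014·0.1667) = 0.9977
Put-call parity: C − P = S − K·e^(−rT) = 160 − 140·0.9977 = 160 − 139.6780 = 20.3220
P = C − (C − P) = 22.54 − (20.3220) = 2.2180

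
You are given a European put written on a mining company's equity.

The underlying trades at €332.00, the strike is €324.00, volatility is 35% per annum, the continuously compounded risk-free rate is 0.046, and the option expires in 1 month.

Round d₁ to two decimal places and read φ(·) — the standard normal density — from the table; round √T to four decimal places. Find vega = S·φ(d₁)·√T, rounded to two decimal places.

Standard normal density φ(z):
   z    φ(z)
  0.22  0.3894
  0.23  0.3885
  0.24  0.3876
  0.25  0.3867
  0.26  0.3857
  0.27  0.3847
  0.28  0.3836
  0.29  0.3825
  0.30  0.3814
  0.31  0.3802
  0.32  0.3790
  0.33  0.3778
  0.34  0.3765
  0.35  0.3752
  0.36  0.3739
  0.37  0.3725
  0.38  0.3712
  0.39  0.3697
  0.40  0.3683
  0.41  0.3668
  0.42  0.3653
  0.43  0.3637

σ√T = 0.35·√0.08333 = 0.1010
d₁ = [ln(332/324) + (0.046 + ½·0.35²)·0.08333] / (σ√T) = (0.0244 + 0.0089) / 0.1010 = 0.3299 which rounds to 0.33
√T = √0.08333 = 0.2887
φ(d₁) = φ(0.33) = 0.3778
vega = S·φ(d₁)·√T = 332·0.3778·0.2887 = 36.2115

36.21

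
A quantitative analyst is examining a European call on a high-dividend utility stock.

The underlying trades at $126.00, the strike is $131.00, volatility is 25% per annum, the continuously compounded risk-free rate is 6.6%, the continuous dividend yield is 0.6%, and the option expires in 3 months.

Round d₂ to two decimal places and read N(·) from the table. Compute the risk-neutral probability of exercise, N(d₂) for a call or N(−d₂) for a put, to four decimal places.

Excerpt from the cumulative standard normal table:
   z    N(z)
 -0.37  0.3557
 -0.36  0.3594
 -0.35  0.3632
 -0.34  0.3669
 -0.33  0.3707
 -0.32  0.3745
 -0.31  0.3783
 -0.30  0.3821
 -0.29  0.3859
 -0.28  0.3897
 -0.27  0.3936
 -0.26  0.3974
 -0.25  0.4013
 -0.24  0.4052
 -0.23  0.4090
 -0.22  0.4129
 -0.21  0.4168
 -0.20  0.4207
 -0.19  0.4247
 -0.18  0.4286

σ√T = 0.25 × 0.5000 = 0.1250
d₁ = [ln(126/131) + (0.066 − 0.006 + 0.25²/2)·0.25] / 0.1250 = [-0.0389 + 0.0228] / 0.1250 = -0.1288 which rounds to -0.13
d₂ = d₁ − σ√T = -0.1288 − 0.1250 = -0.2538 which rounds to -0.25
Risk-neutral Pr[S_T > K] = N(d₂) = N(-0.25) = 0.4013

0.4013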